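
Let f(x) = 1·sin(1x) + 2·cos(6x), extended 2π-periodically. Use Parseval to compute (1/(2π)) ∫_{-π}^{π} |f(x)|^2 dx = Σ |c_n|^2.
Σ |c_n|^2 = 5/2

Expand |f|^2 and use orthogonality of {sin(nx), cos(mx)} on [-π, π]:
  ∫_{-π}^{π} sin(nx)^2 dx = π, ∫ cos(mx)^2 dx = π, and cross terms integrate to 0.
So ∫_{-π}^{π} f(x)^2 dx = 1^2 · π + 2^2 · π = (1 + 4)π.
Divide by 2π: (1 + 4)/2 = 5/2.
By Parseval, this equals Σ |c_n|^2.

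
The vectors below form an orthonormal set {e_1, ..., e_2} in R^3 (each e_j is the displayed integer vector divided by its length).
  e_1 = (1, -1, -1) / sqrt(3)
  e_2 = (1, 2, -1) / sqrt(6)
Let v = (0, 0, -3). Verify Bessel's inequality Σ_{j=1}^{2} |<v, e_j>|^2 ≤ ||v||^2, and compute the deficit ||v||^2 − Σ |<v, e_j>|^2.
Σ |<v, e_j>|^2 = 9/2; ||v||^2 = 9; deficit = 9/2

Write each e_j = u_j / sqrt(<u_j, u_j>) where u_j is the displayed integer vector. Then <v, e_j> = <v, u_j> / sqrt(<u_j, u_j>), so |<v, e_j>|^2 = <v, u_j>^2 / <u_j, u_j>.
Coefficients: <v, e_1> = 3/sqrt(3), <v, e_2> = 3/sqrt(6).
Square and sum: Σ |<v, e_j>|^2 = 9/2.
Compute ||v||^2 = v·v = 9.
Deficit = 9 − 9/2 = 9/2 ≥ 0, confirming Bessel's inequality. (The deficit equals ||v − Σ <v,e_j> e_j||^2, the squared distance from v to span{e_j}.)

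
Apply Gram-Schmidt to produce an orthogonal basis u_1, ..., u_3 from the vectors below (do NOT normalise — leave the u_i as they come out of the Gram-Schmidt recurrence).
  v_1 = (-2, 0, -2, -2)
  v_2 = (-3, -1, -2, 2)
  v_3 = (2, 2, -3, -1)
Orthogonal basis:
  u_1 = (-2, 0, -2, -2)
  u_2 = (-2, -1, -1, 3)
  u_3 = (28/15, 8/5, -41/15, 13/15)

Apply the Gram-Schmidt recurrence
  u_1 = v_1
  u_i = v_i − Σ_{j<i} ((v_i · u_j) / (u_j · u_j)) · u_j.

Step by step this gives:
  u_1 = (-2, 0, -2, -2)
  u_2 = (-2, -1, -1, 3)
  u_3 = (28/15, 8/5, -41/15, 13/15)

Orthogonality check:
  u_2 · u_1 = 0 (should be 0)
  u_3 · u_1 = 0 (should be 0)
  u_3 · u_2 = 0 (should be 0)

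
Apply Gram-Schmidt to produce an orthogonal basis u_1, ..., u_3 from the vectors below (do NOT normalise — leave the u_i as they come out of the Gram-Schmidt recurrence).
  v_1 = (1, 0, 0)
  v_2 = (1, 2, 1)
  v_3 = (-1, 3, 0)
Orthogonal basis:
  u_1 = (1, 0, 0)
  u_2 = (0, 2, 1)
  u_3 = (0, 3/5, -6/5)

Apply the Gram-Schmidt recurrence
  u_1 = v_1
  u_i = v_i − Σ_{j<i} ((v_i · u_j) / (u_j · u_j)) · u_j.

Step by step this gives:
  u_1 = (1, 0, 0)
  u_2 = (0, 2, 1)
  u_3 = (0, 3/5, -6/5)

Orthogonality check:
  u_2 · u_1 = 0 (should be 0)
  u_3 · u_1 = 0 (should be 0)
  u_3 · u_2 = 0 (should be 0)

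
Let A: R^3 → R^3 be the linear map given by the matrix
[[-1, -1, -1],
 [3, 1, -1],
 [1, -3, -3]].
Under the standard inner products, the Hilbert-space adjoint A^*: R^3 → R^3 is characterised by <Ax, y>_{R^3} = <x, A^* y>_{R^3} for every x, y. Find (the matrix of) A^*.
A^* = A^T =
[[-1, 3, 1],
 [-1, 1, -3],
 [-1, -1, -3]]

For real matrices with standard dot products, the defining identity <Ax, y> = <x, A^* y> gives (Ax)^T y = x^T (A^*) y, i.e. x^T A^T y = x^T (A^*) y. Since this holds for all x, y, we must have A^* = A^T. Therefore
A^* =
[[-1, 3, 1],
 [-1, 1, -3],
 [-1, -1, -3]].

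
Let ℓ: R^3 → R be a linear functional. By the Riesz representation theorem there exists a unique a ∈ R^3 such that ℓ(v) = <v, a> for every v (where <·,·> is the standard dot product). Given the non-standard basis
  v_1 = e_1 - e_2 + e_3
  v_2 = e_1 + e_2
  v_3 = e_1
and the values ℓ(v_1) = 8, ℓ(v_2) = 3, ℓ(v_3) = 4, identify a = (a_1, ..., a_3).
a = (4, -1, 3)

Write a = (a_1, ..., a_3) in the standard basis. For each basis vector v_i, ℓ(v_i) = <v_i, a> is a linear equation in the a_j's. Collect the n equations into a matrix system V a = ℓ, where row i of V is v_i (expressed in the standard basis). Since V is invertible (lower-triangular with 1s on the diagonal, up to permutation), solve by back-substitution:
  V =
[[1, -1, 1],
 [1, 1, 0],
 [1, 0, 0]]
  V a = (8, 3, 4)
Solving gives a = (4, -1, 3).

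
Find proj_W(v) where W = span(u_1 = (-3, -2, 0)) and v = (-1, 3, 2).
proj_W(v) = (9/13, 6/13, 0)

Set up U = [u_1 | ... | u_1] ∈ R^(3×1). The projector onto W = col(U) is P = U (U^T U)^(-1) U^T.
Compute U^T U =
  [13],
and U^T v = (-3).
Solve U^T U · c = U^T v for the coefficients: c = (-3/13). The projection is proj_W(v) = U c.
Check: (v - proj_W(v)) · u_1 = 0  (should be 0).
Result: proj_W(v) = (9/13, 6/13, 0).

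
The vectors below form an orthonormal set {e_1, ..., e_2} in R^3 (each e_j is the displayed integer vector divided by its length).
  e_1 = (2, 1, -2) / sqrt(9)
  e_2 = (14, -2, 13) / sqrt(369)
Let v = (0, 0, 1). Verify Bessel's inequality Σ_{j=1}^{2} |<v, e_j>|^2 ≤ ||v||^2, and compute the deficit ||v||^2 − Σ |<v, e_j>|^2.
Σ |<v, e_j>|^2 = 37/41; ||v||^2 = 1; deficit = 4/41

Write each e_j = u_j / sqrt(<u_j, u_j>) where u_j is the displayed integer vector. Then <v, e_j> = <v, u_j> / sqrt(<u_j, u_j>), so |<v, e_j>|^2 = <v, u_j>^2 / <u_j, u_j>.
Coefficients: <v, e_1> = -2/sqrt(9), <v, e_2> = 13/sqrt(369).
Square and sum: Σ |<v, e_j>|^2 = 37/41.
Compute ||v||^2 = v·v = 1.
Deficit = 1 − 37/41 = 4/41 ≥ 0, confirming Bessel's inequality. (The deficit equals ||v − Σ <v,e_j> e_j||^2, the squared distance from v to span{e_j}.)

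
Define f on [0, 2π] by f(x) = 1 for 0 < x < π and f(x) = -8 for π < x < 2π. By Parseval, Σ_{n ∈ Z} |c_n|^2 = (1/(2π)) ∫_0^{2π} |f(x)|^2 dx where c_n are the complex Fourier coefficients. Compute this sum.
Σ |c_n|^2 = 65/2

Parseval equates the L^2 energy of f (normalised by 1/(2π)) with the ℓ^2 sum of its Fourier coefficients: (1/(2π)) ∫_0^{2π} |f|^2 = Σ |c_n|^2.
Compute the left side: (1/(2π)) [∫_0^π 1^2 dx + ∫_π^{2π} (-8)^2 dx] = (1/(2π)) · (1π + 64π) = (1 + 64)/2 = 65/2.
So Σ_{n ∈ Z} |c_n|^2 = 65/2.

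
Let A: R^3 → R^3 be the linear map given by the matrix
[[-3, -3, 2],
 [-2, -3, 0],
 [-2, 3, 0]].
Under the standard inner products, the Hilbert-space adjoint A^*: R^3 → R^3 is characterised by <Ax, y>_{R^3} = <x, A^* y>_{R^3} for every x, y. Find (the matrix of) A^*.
A^* = A^T =
[[-3, -2, -2],
 [-3, -3, 3],
 [2, 0, 0]]

For real matrices with standard dot products, the defining identity <Ax, y> = <x, A^* y> gives (Ax)^T y = x^T (A^*) y, i.e. x^T A^T y = x^T (A^*) y. Since this holds for all x, y, we must have A^* = A^T. Therefore
A^* =
[[-3, -2, -2],
 [-3, -3, 3],
 [2, 0, 0]].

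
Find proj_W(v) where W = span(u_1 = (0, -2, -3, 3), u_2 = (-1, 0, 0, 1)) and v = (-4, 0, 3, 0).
proj_W(v) = (-23/7, 12/7, 18/7, 5/7)

Set up U = [u_1 | ... | u_2] ∈ R^(4×2). The projector onto W = col(U) is P = U (U^T U)^(-1) U^T.
Compute U^T U =
  [22, 3]
  [3, 2],
and U^T v = (-9, 4).
Solve U^T U · c = U^T v for the coefficients: c = (-6/7, 23/7). The projection is proj_W(v) = U c.
Check: (v - proj_W(v)) · u_1 = 0  (should be 0).
Check: (v - proj_W(v)) · u_2 = 0  (should be 0).
Result: proj_W(v) = (-23/7, 12/7, 18/7, 5/7).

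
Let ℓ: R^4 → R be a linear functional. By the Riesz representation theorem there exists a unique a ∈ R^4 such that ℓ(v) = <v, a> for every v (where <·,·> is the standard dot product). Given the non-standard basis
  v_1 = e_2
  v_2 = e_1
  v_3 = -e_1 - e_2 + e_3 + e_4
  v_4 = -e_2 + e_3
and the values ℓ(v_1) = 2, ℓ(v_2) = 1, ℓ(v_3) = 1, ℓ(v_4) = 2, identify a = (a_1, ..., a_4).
a = (1, 2, 4, 0)

Write a = (a_1, ..., a_4) in the standard basis. For each basis vector v_i, ℓ(v_i) = <v_i, a> is a linear equation in the a_j's. Collect the n equations into a matrix system V a = ℓ, where row i of V is v_i (expressed in the standard basis). Since V is invertible (lower-triangular with 1s on the diagonal, up to permutation), solve by back-substitution:
  V =
[[0, 1, 0, 0],
 [1, 0, 0, 0],
 [-1, -1, 1, 1],
 [0, -1, 1, 0]]
  V a = (2, 1, 1, 2)
Solving gives a = (1, 2, 4, 0).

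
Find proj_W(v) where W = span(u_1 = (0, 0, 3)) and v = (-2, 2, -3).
proj_W(v) = (0, 0, -3)

Set up U = [u_1 | ... | u_1] ∈ R^(3×1). The projector onto W = col(U) is P = U (U^T U)^(-1) U^T.
Compute U^T U =
  [9],
and U^T v = (-9).
Solve U^T U · c = U^T v for the coefficients: c = (-1). The projection is proj_W(v) = U c.
Check: (v - proj_W(v)) · u_1 = 0  (should be 0).
Result: proj_W(v) = (0, 0, -3).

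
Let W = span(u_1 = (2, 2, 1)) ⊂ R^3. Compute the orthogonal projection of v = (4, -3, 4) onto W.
proj_W(v) = (4/3, 4/3, 2/3)

Set up U = [u_1 | ... | u_1] ∈ R^(3×1). The projector onto W = col(U) is P = U (U^T U)^(-1) U^T.
Compute U^T U =
  [9],
and U^T v = (6).
Solve U^T U · c = U^T v for the coefficients: c = (2/3). The projection is proj_W(v) = U c.
Check: (v - proj_W(v)) · u_1 = 0  (should be 0).
Result: proj_W(v) = (4/3, 4/3, 2/3).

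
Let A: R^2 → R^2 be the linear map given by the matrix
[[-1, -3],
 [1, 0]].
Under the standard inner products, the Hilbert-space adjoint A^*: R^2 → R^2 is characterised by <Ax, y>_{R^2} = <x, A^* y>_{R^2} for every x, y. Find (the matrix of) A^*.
A^* = A^T =
[[-1, 1],
 [-3, 0]]

For real matrices with standard dot products, the defining identity <Ax, y> = <x, A^* y> gives (Ax)^T y = x^T (A^*) y, i.e. x^T A^T y = x^T (A^*) y. Since this holds for all x, y, we must have A^* = A^T. Therefore
A^* =
[[-1, 1],
 [-3, 0]].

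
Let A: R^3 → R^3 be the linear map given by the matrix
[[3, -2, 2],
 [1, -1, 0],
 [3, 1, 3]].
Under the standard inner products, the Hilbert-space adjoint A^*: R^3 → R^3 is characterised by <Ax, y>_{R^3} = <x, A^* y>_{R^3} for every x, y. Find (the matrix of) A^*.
A^* = A^T =
[[3, 1, 3],
 [-2, -1, 1],
 [2, 0, 3]]

For real matrices with standard dot products, the defining identity <Ax, y> = <x, A^* y> gives (Ax)^T y = x^T (A^*) y, i.e. x^T A^T y = x^T (A^*) y. Since this holds for all x, y, we must have A^* = A^T. Therefore
A^* =
[[3, 1, 3],
 [-2, -1, 1],
 [2, 0, 3]].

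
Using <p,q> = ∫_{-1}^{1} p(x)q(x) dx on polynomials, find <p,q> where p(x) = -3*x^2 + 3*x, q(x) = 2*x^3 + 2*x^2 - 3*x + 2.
<p,q> = -10

Expand the product: p(x)·q(x) = -6*x^5 + 15*x^3 - 15*x^2 + 6*x.
∫_{-1}^{1} of each monomial x^k gives [2/(k+1) if k even, 0 if k odd]. Integrating term-by-term (or equivalently evaluating the antiderivative F(x) = -x^6 + 15*x^4/4 - 5*x^3 + 3*x^2 at the endpoints):
  F(1) − F(−1) = 3/4 − (43/4) = -10.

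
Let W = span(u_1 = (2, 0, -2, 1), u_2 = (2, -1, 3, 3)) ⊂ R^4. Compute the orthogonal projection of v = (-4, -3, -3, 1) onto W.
proj_W(v) = (-110/103, 49/103, -135/103, -153/103)

Set up U = [u_1 | ... | u_2] ∈ R^(4×2). The projector onto W = col(U) is P = U (U^T U)^(-1) U^T.
Compute U^T U =
  [9, 1]
  [1, 23],
and U^T v = (-1, -11).
Solve U^T U · c = U^T v for the coefficients: c = (-6/103, -49/103). The projection is proj_W(v) = U c.
Check: (v - proj_W(v)) · u_1 = 0  (should be 0).
Check: (v - proj_W(v)) · u_2 = 0  (should be 0).
Result: proj_W(v) = (-110/103, 49/103, -135/103, -153/103).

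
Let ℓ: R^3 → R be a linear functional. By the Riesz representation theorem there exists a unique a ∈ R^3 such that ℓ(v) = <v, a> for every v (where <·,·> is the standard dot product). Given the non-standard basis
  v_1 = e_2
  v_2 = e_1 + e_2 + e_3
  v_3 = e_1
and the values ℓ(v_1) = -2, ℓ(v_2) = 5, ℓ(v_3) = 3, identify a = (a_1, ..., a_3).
a = (3, -2, 4)

Write a = (a_1, ..., a_3) in the standard basis. For each basis vector v_i, ℓ(v_i) = <v_i, a> is a linear equation in the a_j's. Collect the n equations into a matrix system V a = ℓ, where row i of V is v_i (expressed in the standard basis). Since V is invertible (lower-triangular with 1s on the diagonal, up to permutation), solve by back-substitution:
  V =
[[0, 1, 0],
 [1, 1, 1],
 [1, 0, 0]]
  V a = (-2, 5, 3)
Solving gives a = (3, -2, 4).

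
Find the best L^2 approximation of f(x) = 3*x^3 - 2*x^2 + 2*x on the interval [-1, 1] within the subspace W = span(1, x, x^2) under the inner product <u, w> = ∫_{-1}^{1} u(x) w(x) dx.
g(x) = -2*x^2 + 19*x/5

The best approximation g ∈ W is the orthogonal projection of f onto W. Writing g = a_0 + a_1 x + a_2 x^2, the coefficients solve the normal equations G · a = b where
  G_{ij} = <φ_i, φ_j> and b_i = <f, φ_i>, with φ_0 = 1, φ_1 = x, φ_2 = x^2.
G =
  [2, 0, 2/3]
  [0, 2/3, 0]
  [2/3, 0, 2/5],
b = (-4/3, 38/15, -4/5).
Solving gives a_0 = 0, a_1 = 19/5, a_2 = -2, so
  g(x) = -2*x^2 + 19*x/5.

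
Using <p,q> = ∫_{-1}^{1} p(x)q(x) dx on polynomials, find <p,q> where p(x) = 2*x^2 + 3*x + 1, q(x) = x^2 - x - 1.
<p,q> = -58/15

Expand the product: p(x)·q(x) = 2*x^4 + x^3 - 4*x^2 - 4*x - 1.
∫_{-1}^{1} of each monomial x^k gives [2/(k+1) if k even, 0 if k odd]. Integrating term-by-term (or equivalently evaluating the antiderivative F(x) = 2*x^5/5 + x^4/4 - 4*x^3/3 - 2*x^2 - x at the endpoints):
  F(1) − F(−1) = -221/60 − (11/60) = -58/15.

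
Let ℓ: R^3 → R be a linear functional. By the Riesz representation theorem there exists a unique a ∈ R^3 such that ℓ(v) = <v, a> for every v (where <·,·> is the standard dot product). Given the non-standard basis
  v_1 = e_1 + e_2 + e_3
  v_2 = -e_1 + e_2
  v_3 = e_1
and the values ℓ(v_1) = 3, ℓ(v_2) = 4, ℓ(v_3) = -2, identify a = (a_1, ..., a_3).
a = (-2, 2, 3)

Write a = (a_1, ..., a_3) in the standard basis. For each basis vector v_i, ℓ(v_i) = <v_i, a> is a linear equation in the a_j's. Collect the n equations into a matrix system V a = ℓ, where row i of V is v_i (expressed in the standard basis). Since V is invertible (lower-triangular with 1s on the diagonal, up to permutation), solve by back-substitution:
  V =
[[1, 1, 1],
 [-1, 1, 0],
 [1, 0, 0]]
  V a = (3, 4, -2)
Solving gives a = (-2, 2, 3).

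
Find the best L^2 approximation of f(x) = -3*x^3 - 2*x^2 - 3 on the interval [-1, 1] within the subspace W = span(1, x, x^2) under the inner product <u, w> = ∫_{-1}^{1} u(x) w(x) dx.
g(x) = -2*x^2 - 9*x/5 - 3

The best approximation g ∈ W is the orthogonal projection of f onto W. Writing g = a_0 + a_1 x + a_2 x^2, the coefficients solve the normal equations G · a = b where
  G_{ij} = <φ_i, φ_j> and b_i = <f, φ_i>, with φ_0 = 1, φ_1 = x, φ_2 = x^2.
G =
  [2, 0, 2/3]
  [0, 2/3, 0]
  [2/3, 0, 2/5],
b = (-22/3, -6/5, -14/5).
Solving gives a_0 = -3, a_1 = -9/5, a_2 = -2, so
  g(x) = -2*x^2 - 9*x/5 - 3.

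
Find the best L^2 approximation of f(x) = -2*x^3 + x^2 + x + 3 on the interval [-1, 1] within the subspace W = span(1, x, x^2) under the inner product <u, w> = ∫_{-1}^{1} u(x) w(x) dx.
g(x) = x^2 - x/5 + 3

The best approximation g ∈ W is the orthogonal projection of f onto W. Writing g = a_0 + a_1 x + a_2 x^2, the coefficients solve the normal equations G · a = b where
  G_{ij} = <φ_i, φ_j> and b_i = <f, φ_i>, with φ_0 = 1, φ_1 = x, φ_2 = x^2.
G =
  [2, 0, 2/3]
  [0, 2/3, 0]
  [2/3, 0, 2/5],
b = (20/3, -2/15, 12/5).
Solving gives a_0 = 3, a_1 = -1/5, a_2 = 1, so
  g(x) = x^2 - x/5 + 3.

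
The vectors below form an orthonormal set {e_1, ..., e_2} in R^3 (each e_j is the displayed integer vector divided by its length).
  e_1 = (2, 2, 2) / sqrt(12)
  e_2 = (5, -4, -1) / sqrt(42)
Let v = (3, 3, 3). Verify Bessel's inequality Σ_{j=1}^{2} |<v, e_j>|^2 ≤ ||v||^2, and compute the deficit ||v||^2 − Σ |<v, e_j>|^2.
Σ |<v, e_j>|^2 = 27; ||v||^2 = 27; deficit = 0

Write each e_j = u_j / sqrt(<u_j, u_j>) where u_j is the displayed integer vector. Then <v, e_j> = <v, u_j> / sqrt(<u_j, u_j>), so |<v, e_j>|^2 = <v, u_j>^2 / <u_j, u_j>.
Coefficients: <v, e_1> = 18/sqrt(12), <v, e_2> = 0/sqrt(42).
Square and sum: Σ |<v, e_j>|^2 = 27.
Compute ||v||^2 = v·v = 27.
Deficit = 27 − 27 = 0 ≥ 0, confirming Bessel's inequality. (The deficit equals ||v − Σ <v,e_j> e_j||^2, the squared distance from v to span{e_j}.)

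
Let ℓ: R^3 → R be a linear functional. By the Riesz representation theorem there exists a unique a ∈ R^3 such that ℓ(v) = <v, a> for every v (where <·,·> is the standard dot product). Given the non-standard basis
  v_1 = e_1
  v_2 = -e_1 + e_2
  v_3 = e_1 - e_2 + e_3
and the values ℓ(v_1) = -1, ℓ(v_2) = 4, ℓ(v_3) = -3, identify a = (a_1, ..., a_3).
a = (-1, 3, 1)

Write a = (a_1, ..., a_3) in the standard basis. For each basis vector v_i, ℓ(v_i) = <v_i, a> is a linear equation in the a_j's. Collect the n equations into a matrix system V a = ℓ, where row i of V is v_i (expressed in the standard basis). Since V is invertible (lower-triangular with 1s on the diagonal, up to permutation), solve by back-substitution:
  V =
[[1, 0, 0],
 [-1, 1, 0],
 [1, -1, 1]]
  V a = (-1, 4, -3)
Solving gives a = (-1, 3, 1).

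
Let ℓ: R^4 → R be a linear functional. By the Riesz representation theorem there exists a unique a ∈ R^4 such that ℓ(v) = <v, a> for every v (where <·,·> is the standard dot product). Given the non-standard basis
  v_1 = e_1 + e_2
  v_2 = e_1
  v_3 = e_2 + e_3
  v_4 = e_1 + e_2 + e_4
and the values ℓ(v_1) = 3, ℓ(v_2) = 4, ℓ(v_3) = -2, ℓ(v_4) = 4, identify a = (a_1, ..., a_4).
a = (4, -1, -1, 1)

Write a = (a_1, ..., a_4) in the standard basis. For each basis vector v_i, ℓ(v_i) = <v_i, a> is a linear equation in the a_j's. Collect the n equations into a matrix system V a = ℓ, where row i of V is v_i (expressed in the standard basis). Since V is invertible (lower-triangular with 1s on the diagonal, up to permutation), solve by back-substitution:
  V =
[[1, 1, 0, 0],
 [1, 0, 0, 0],
 [0, 1, 1, 0],
 [1, 1, 0, 1]]
  V a = (3, 4, -2, 4)
Solving gives a = (4, -1, -1, 1).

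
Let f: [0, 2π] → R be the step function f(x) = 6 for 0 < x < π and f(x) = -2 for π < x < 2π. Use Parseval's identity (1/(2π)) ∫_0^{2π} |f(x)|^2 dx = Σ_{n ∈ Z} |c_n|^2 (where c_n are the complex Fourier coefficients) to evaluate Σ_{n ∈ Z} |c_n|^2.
Σ |c_n|^2 = 20

Parseval equates the L^2 energy of f (normalised by 1/(2π)) with the ℓ^2 sum of its Fourier coefficients: (1/(2π)) ∫_0^{2π} |f|^2 = Σ |c_n|^2.
Compute the left side: (1/(2π)) [∫_0^π 6^2 dx + ∫_π^{2π} (-2)^2 dx] = (1/(2π)) · (36π + 4π) = (36 + 4)/2 = 20.
So Σ_{n ∈ Z} |c_n|^2 = 20.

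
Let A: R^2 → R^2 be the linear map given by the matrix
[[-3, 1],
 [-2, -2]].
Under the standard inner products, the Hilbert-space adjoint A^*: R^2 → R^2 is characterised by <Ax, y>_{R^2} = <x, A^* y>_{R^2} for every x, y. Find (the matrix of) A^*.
A^* = A^T =
[[-3, -2],
 [1, -2]]

For real matrices with standard dot products, the defining identity <Ax, y> = <x, A^* y> gives (Ax)^T y = x^T (A^*) y, i.e. x^T A^T y = x^T (A^*) y. Since this holds for all x, y, we must have A^* = A^T. Therefore
A^* =
[[-3, -2],
 [1, -2]].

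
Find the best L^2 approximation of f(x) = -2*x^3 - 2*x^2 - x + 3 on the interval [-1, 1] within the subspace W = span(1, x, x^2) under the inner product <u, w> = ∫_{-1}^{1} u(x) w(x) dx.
g(x) = -2*x^2 - 11*x/5 + 3

The best approximation g ∈ W is the orthogonal projection of f onto W. Writing g = a_0 + a_1 x + a_2 x^2, the coefficients solve the normal equations G · a = b where
  G_{ij} = <φ_i, φ_j> and b_i = <f, φ_i>, with φ_0 = 1, φ_1 = x, φ_2 = x^2.
G =
  [2, 0, 2/3]
  [0, 2/3, 0]
  [2/3, 0, 2/5],
b = (14/3, -22/15, 6/5).
Solving gives a_0 = 3, a_1 = -11/5, a_2 = -2, so
  g(x) = -2*x^2 - 11*x/5 + 3.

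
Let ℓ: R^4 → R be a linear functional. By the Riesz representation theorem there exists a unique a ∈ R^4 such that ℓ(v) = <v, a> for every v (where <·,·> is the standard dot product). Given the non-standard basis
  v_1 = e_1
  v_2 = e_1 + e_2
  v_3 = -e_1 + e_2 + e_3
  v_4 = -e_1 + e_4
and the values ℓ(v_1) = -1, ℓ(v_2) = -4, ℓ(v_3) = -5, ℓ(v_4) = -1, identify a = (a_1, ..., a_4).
a = (-1, -3, -3, -2)

Write a = (a_1, ..., a_4) in the standard basis. For each basis vector v_i, ℓ(v_i) = <v_i, a> is a linear equation in the a_j's. Collect the n equations into a matrix system V a = ℓ, where row i of V is v_i (expressed in the standard basis). Since V is invertible (lower-triangular with 1s on the diagonal, up to permutation), solve by back-substitution:
  V =
[[1, 0, 0, 0],
 [1, 1, 0, 0],
 [-1, 1, 1, 0],
 [-1, 0, 0, 1]]
  V a = (-1, -4, -5, -1)
Solving gives a = (-1, -3, -3, -2).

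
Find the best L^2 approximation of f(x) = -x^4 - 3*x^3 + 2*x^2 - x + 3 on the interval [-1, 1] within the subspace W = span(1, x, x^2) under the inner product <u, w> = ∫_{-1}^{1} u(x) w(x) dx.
g(x) = 8*x^2/7 - 14*x/5 + 108/35

The best approximation g ∈ W is the orthogonal projection of f onto W. Writing g = a_0 + a_1 x + a_2 x^2, the coefficients solve the normal equations G · a = b where
  G_{ij} = <φ_i, φ_j> and b_i = <f, φ_i>, with φ_0 = 1, φ_1 = x, φ_2 = x^2.
G =
  [2, 0, 2/3]
  [0, 2/3, 0]
  [2/3, 0, 2/5],
b = (104/15, -28/15, 88/35).
Solving gives a_0 = 108/35, a_1 = -14/5, a_2 = 8/7, so
  g(x) = 8*x^2/7 - 14*x/5 + 108/35.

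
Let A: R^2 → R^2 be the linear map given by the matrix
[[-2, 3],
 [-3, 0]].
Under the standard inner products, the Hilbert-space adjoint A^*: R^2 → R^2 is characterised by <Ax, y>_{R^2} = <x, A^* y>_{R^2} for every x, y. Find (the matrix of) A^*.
A^* = A^T =
[[-2, -3],
 [3, 0]]

For real matrices with standard dot products, the defining identity <Ax, y> = <x, A^* y> gives (Ax)^T y = x^T (A^*) y, i.e. x^T A^T y = x^T (A^*) y. Since this holds for all x, y, we must have A^* = A^T. Therefore
A^* =
[[-2, -3],
 [3, 0]].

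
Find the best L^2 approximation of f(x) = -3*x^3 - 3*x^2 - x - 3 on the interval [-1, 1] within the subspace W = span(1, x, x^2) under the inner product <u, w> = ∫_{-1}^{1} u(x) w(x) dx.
g(x) = -3*x^2 - 14*x/5 - 3

The best approximation g ∈ W is the orthogonal projection of f onto W. Writing g = a_0 + a_1 x + a_2 x^2, the coefficients solve the normal equations G · a = b where
  G_{ij} = <φ_i, φ_j> and b_i = <f, φ_i>, with φ_0 = 1, φ_1 = x, φ_2 = x^2.
G =
  [2, 0, 2/3]
  [0, 2/3, 0]
  [2/3, 0, 2/5],
b = (-8, -28/15, -16/5).
Solving gives a_0 = -3, a_1 = -14/5, a_2 = -3, so
  g(x) = -3*x^2 - 14*x/5 - 3.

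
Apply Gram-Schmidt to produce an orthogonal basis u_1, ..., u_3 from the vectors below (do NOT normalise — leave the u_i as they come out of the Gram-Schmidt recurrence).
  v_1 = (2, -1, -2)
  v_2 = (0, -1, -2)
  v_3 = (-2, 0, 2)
Orthogonal basis:
  u_1 = (2, -1, -2)
  u_2 = (-10/9, -4/9, -8/9)
  u_3 = (0, -4/5, 2/5)

Apply the Gram-Schmidt recurrence
  u_1 = v_1
  u_i = v_i − Σ_{j<i} ((v_i · u_j) / (u_j · u_j)) · u_j.

Step by step this gives:
  u_1 = (2, -1, -2)
  u_2 = (-10/9, -4/9, -8/9)
  u_3 = (0, -4/5, 2/5)

Orthogonality check:
  u_2 · u_1 = 0 (should be 0)
  u_3 · u_1 = 0 (should be 0)
  u_3 · u_2 = 0 (should be 0)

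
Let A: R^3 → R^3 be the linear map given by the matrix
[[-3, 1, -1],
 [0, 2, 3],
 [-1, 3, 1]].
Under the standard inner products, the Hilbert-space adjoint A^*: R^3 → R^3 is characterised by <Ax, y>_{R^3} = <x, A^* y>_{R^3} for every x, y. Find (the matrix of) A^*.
A^* = A^T =
[[-3, 0, -1],
 [1, 2, 3],
 [-1, 3, 1]]

For real matrices with standard dot products, the defining identity <Ax, y> = <x, A^* y> gives (Ax)^T y = x^T (A^*) y, i.e. x^T A^T y = x^T (A^*) y. Since this holds for all x, y, we must have A^* = A^T. Therefore
A^* =
[[-3, 0, -1],
 [1, 2, 3],
 [-1, 3, 1]].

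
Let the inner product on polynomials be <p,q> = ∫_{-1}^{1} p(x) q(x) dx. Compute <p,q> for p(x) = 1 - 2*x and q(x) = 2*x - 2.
<p,q> = -20/3

Expand the product: p(x)·q(x) = -4*x^2 + 6*x - 2.
∫_{-1}^{1} of each monomial x^k gives [2/(k+1) if k even, 0 if k odd]. Integrating term-by-term (or equivalently evaluating the antiderivative F(x) = -4*x^3/3 + 3*x^2 - 2*x at the endpoints):
  F(1) − F(−1) = -1/3 − (19/3) = -20/3.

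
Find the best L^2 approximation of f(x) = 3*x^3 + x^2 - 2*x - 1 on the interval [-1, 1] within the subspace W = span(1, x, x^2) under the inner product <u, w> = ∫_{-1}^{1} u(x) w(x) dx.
g(x) = x^2 - x/5 - 1

The best approximation g ∈ W is the orthogonal projection of f onto W. Writing g = a_0 + a_1 x + a_2 x^2, the coefficients solve the normal equations G · a = b where
  G_{ij} = <φ_i, φ_j> and b_i = <f, φ_i>, with φ_0 = 1, φ_1 = x, φ_2 = x^2.
G =
  [2, 0, 2/3]
  [0, 2/3, 0]
  [2/3, 0, 2/5],
b = (-4/3, -2/15, -4/15).
Solving gives a_0 = -1, a_1 = -1/5, a_2 = 1, so
  g(x) = x^2 - x/5 - 1.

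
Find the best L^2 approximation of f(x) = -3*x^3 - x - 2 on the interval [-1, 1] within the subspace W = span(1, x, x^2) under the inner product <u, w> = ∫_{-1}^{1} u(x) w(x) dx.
g(x) = -14*x/5 - 2

The best approximation g ∈ W is the orthogonal projection of f onto W. Writing g = a_0 + a_1 x + a_2 x^2, the coefficients solve the normal equations G · a = b where
  G_{ij} = <φ_i, φ_j> and b_i = <f, φ_i>, with φ_0 = 1, φ_1 = x, φ_2 = x^2.
G =
  [2, 0, 2/3]
  [0, 2/3, 0]
  [2/3, 0, 2/5],
b = (-4, -28/15, -4/3).
Solving gives a_0 = -2, a_1 = -14/5, a_2 = 0, so
  g(x) = -14*x/5 - 2.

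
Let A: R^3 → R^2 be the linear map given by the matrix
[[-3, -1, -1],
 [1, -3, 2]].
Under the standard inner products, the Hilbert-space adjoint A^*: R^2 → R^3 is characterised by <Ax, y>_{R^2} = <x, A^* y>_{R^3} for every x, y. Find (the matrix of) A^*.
A^* = A^T =
[[-3, 1],
 [-1, -3],
 [-1, 2]]

For real matrices with standard dot products, the defining identity <Ax, y> = <x, A^* y> gives (Ax)^T y = x^T (A^*) y, i.e. x^T A^T y = x^T (A^*) y. Since this holds for all x, y, we must have A^* = A^T. Therefore
A^* =
[[-3, 1],
 [-1, -3],
 [-1, 2]].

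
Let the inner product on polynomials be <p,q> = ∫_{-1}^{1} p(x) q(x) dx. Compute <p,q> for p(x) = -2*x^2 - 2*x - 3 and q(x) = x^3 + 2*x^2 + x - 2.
<p,q> = 104/15

Expand the product: p(x)·q(x) = -2*x^5 - 6*x^4 - 9*x^3 - 4*x^2 + x + 6.
∫_{-1}^{1} of each monomial x^k gives [2/(k+1) if k even, 0 if k odd]. Integrating term-by-term (or equivalently evaluating the antiderivative F(x) = -x^6/3 - 6*x^5/5 - 9*x^4/4 - 4*x^3/3 + x^2/2 + 6*x at the endpoints):
  F(1) − F(−1) = 83/60 − (-111/20) = 104/15.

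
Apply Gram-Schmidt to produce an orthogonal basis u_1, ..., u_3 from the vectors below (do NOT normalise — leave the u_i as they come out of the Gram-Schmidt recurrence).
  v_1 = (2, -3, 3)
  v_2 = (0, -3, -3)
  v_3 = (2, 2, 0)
Orthogonal basis:
  u_1 = (2, -3, 3)
  u_2 = (0, -3, -3)
  u_3 = (24/11, 8/11, -8/11)

Apply the Gram-Schmidt recurrence
  u_1 = v_1
  u_i = v_i − Σ_{j<i} ((v_i · u_j) / (u_j · u_j)) · u_j.

Step by step this gives:
  u_1 = (2, -3, 3)
  u_2 = (0, -3, -3)
  u_3 = (24/11, 8/11, -8/11)

Orthogonality check:
  u_2 · u_1 = 0 (should be 0)
  u_3 · u_1 = 0 (should be 0)
  u_3 · u_2 = 0 (should be 0)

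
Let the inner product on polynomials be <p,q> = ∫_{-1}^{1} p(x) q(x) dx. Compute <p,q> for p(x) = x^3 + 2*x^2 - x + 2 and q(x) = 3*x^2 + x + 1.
<p,q> = 172/15

Expand the product: p(x)·q(x) = 3*x^5 + 7*x^4 + 7*x^2 + x + 2.
∫_{-1}^{1} of each monomial x^k gives [2/(k+1) if k even, 0 if k odd]. Integrating term-by-term (or equivalently evaluating the antiderivative F(x) = x^6/2 + 7*x^5/5 + 7*x^3/3 + x^2/2 + 2*x at the endpoints):
  F(1) − F(−1) = 101/15 − (-71/15) = 172/15.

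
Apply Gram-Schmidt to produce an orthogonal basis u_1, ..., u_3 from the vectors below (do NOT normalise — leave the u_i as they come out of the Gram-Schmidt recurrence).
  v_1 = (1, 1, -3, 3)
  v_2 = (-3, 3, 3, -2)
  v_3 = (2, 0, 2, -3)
Orthogonal basis:
  u_1 = (1, 1, -3, 3)
  u_2 = (-9/4, 15/4, 3/4, 1/4)
  u_3 = (878/395, 538/395, 76/395, -396/395)

Apply the Gram-Schmidt recurrence
  u_1 = v_1
  u_i = v_i − Σ_{j<i} ((v_i · u_j) / (u_j · u_j)) · u_j.

Step by step this gives:
  u_1 = (1, 1, -3, 3)
  u_2 = (-9/4, 15/4, 3/4, 1/4)
  u_3 = (878/395, 538/395, 76/395, -396/395)

Orthogonality check:
  u_2 · u_1 = 0 (should be 0)
  u_3 · u_1 = 0 (should be 0)
  u_3 · u_2 = 0 (should be 0)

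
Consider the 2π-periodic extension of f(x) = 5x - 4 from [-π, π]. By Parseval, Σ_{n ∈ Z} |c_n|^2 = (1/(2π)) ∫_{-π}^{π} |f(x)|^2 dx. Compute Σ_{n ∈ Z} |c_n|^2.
Σ |c_n|^2 = 25π^2/3 + 16

Expand and integrate term by term over [-π, π]:
  ∫ (5x)^2 dx = 25·(2π^3/3); ∫ 2·5·(-4)·x dx = 0 (odd integrand); ∫ (-4)^2 dx = 16·2π.
So (1/(2π)) ∫_{-π}^{π} (5x - 4)^2 dx = 25π^2/3 + 16 = 25π^2/3 + 16.
Parseval ⇒ Σ |c_n|^2 = 25π^2/3 + 16.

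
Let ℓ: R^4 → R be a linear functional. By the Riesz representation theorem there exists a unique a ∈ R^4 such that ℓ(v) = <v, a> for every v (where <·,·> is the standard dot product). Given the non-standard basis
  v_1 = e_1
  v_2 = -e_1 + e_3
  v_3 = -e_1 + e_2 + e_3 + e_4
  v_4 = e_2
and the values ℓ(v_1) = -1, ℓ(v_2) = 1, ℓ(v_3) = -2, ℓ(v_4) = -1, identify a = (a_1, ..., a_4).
a = (-1, -1, 0, -2)

Write a = (a_1, ..., a_4) in the standard basis. For each basis vector v_i, ℓ(v_i) = <v_i, a> is a linear equation in the a_j's. Collect the n equations into a matrix system V a = ℓ, where row i of V is v_i (expressed in the standard basis). Since V is invertible (lower-triangular with 1s on the diagonal, up to permutation), solve by back-substitution:
  V =
[[1, 0, 0, 0],
 [-1, 0, 1, 0],
 [-1, 1, 1, 1],
 [0, 1, 0, 0]]
  V a = (-1, 1, -2, -1)
Solving gives a = (-1, -1, 0, -2).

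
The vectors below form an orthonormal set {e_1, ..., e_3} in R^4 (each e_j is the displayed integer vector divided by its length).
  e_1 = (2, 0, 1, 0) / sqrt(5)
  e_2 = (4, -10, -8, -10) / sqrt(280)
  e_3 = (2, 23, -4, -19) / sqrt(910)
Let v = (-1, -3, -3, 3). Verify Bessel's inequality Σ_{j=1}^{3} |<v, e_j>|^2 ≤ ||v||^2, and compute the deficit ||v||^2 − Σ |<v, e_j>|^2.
Σ |<v, e_j>|^2 = 1379/65; ||v||^2 = 28; deficit = 441/65

Write each e_j = u_j / sqrt(<u_j, u_j>) where u_j is the displayed integer vector. Then <v, e_j> = <v, u_j> / sqrt(<u_j, u_j>), so |<v, e_j>|^2 = <v, u_j>^2 / <u_j, u_j>.
Coefficients: <v, e_1> = -5/sqrt(5), <v, e_2> = 20/sqrt(280), <v, e_3> = -116/sqrt(910).
Square and sum: Σ |<v, e_j>|^2 = 1379/65.
Compute ||v||^2 = v·v = 28.
Deficit = 28 − 1379/65 = 441/65 ≥ 0, confirming Bessel's inequality. (The deficit equals ||v − Σ <v,e_j> e_j||^2, the squared distance from v to span{e_j}.)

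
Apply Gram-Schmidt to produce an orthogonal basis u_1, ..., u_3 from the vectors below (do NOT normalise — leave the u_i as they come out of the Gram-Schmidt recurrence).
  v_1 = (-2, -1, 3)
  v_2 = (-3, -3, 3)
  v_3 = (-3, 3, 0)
Orthogonal basis:
  u_1 = (-2, -1, 3)
  u_2 = (-3/7, -12/7, -6/7)
  u_3 = (-3, 3/2, -3/2)

Apply the Gram-Schmidt recurrence
  u_1 = v_1
  u_i = v_i − Σ_{j<i} ((v_i · u_j) / (u_j · u_j)) · u_j.

Step by step this gives:
  u_1 = (-2, -1, 3)
  u_2 = (-3/7, -12/7, -6/7)
  u_3 = (-3, 3/2, -3/2)

Orthogonality check:
  u_2 · u_1 = 0 (should be 0)
  u_3 · u_1 = 0 (should be 0)
  u_3 · u_2 = 0 (should be 0)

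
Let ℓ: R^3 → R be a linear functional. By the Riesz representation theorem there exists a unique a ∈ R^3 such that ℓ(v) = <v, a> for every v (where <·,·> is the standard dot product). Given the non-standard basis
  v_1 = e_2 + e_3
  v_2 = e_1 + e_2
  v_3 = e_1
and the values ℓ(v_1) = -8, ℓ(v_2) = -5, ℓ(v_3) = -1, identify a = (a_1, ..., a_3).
a = (-1, -4, -4)

Write a = (a_1, ..., a_3) in the standard basis. For each basis vector v_i, ℓ(v_i) = <v_i, a> is a linear equation in the a_j's. Collect the n equations into a matrix system V a = ℓ, where row i of V is v_i (expressed in the standard basis). Since V is invertible (lower-triangular with 1s on the diagonal, up to permutation), solve by back-substitution:
  V =
[[0, 1, 1],
 [1, 1, 0],
 [1, 0, 0]]
  V a = (-8, -5, -1)
Solving gives a = (-1, -4, -4).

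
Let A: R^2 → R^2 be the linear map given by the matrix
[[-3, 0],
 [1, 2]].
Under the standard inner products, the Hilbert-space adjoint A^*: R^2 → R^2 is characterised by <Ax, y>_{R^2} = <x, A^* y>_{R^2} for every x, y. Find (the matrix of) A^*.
A^* = A^T =
[[-3, 1],
 [0, 2]]

For real matrices with standard dot products, the defining identity <Ax, y> = <x, A^* y> gives (Ax)^T y = x^T (A^*) y, i.e. x^T A^T y = x^T (A^*) y. Since this holds for all x, y, we must have A^* = A^T. Therefore
A^* =
[[-3, 1],
 [0, 2]].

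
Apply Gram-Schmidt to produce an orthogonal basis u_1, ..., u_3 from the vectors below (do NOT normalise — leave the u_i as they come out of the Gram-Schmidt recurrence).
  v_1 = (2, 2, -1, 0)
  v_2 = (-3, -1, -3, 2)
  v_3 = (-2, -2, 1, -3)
Orthogonal basis:
  u_1 = (2, 2, -1, 0)
  u_2 = (-17/9, 1/9, -32/9, 2)
  u_3 = (-51/91, 3/91, -96/91, -219/91)

Apply the Gram-Schmidt recurrence
  u_1 = v_1
  u_i = v_i − Σ_{j<i} ((v_i · u_j) / (u_j · u_j)) · u_j.

Step by step this gives:
  u_1 = (2, 2, -1, 0)
  u_2 = (-17/9, 1/9, -32/9, 2)
  u_3 = (-51/91, 3/91, -96/91, -219/91)

Orthogonality check:
  u_2 · u_1 = 0 (should be 0)
  u_3 · u_1 = 0 (should be 0)
  u_3 · u_2 = 0 (should be 0)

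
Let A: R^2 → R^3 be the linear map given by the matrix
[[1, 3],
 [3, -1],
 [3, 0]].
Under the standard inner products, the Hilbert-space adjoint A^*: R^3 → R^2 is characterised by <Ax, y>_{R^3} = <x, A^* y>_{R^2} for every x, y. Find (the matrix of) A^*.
A^* = A^T =
[[1, 3, 3],
 [3, -1, 0]]

For real matrices with standard dot products, the defining identity <Ax, y> = <x, A^* y> gives (Ax)^T y = x^T (A^*) y, i.e. x^T A^T y = x^T (A^*) y. Since this holds for all x, y, we must have A^* = A^T. Therefore
A^* =
[[1, 3, 3],
 [3, -1, 0]].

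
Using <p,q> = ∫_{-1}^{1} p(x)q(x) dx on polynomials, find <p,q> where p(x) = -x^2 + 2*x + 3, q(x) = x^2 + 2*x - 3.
<p,q> = -176/15

Expand the product: p(x)·q(x) = -x^4 + 10*x^2 - 9.
∫_{-1}^{1} of each monomial x^k gives [2/(k+1) if k even, 0 if k odd]. Integrating term-by-term (or equivalently evaluating the antiderivative F(x) = -x^5/5 + 10*x^3/3 - 9*x at the endpoints):
  F(1) − F(−1) = -88/15 − (88/15) = -176/15.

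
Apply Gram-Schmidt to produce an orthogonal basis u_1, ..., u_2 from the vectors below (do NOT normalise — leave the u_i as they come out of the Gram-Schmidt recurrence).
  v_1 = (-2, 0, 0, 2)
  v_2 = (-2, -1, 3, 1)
Orthogonal basis:
  u_1 = (-2, 0, 0, 2)
  u_2 = (-1/2, -1, 3, -1/2)

Apply the Gram-Schmidt recurrence
  u_1 = v_1
  u_i = v_i − Σ_{j<i} ((v_i · u_j) / (u_j · u_j)) · u_j.

Step by step this gives:
  u_1 = (-2, 0, 0, 2)
  u_2 = (-1/2, -1, 3, -1/2)

Orthogonality check:
  u_2 · u_1 = 0 (should be 0)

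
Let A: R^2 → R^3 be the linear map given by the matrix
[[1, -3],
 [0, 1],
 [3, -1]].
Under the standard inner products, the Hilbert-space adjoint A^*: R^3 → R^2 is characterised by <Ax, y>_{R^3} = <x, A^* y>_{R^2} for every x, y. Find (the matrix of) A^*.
A^* = A^T =
[[1, 0, 3],
 [-3, 1, -1]]

For real matrices with standard dot products, the defining identity <Ax, y> = <x, A^* y> gives (Ax)^T y = x^T (A^*) y, i.e. x^T A^T y = x^T (A^*) y. Since this holds for all x, y, we must have A^* = A^T. Therefore
A^* =
[[1, 0, 3],
 [-3, 1, -1]].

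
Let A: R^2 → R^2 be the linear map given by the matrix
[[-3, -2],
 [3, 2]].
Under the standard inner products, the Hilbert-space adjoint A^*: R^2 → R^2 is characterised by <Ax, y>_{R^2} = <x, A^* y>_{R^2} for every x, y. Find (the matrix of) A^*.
A^* = A^T =
[[-3, 3],
 [-2, 2]]

For real matrices with standard dot products, the defining identity <Ax, y> = <x, A^* y> gives (Ax)^T y = x^T (A^*) y, i.e. x^T A^T y = x^T (A^*) y. Since this holds for all x, y, we must have A^* = A^T. Therefore
A^* =
[[-3, 3],
 [-2, 2]].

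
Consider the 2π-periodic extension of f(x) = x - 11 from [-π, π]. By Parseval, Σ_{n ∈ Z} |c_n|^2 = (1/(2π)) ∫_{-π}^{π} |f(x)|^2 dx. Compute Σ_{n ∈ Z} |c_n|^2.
Σ |c_n|^2 = π^2/3 + 121

Expand and integrate term by term over [-π, π]:
  ∫ (x)^2 dx = 1·(2π^3/3); ∫ 2·1·(-11)·x dx = 0 (odd integrand); ∫ (-11)^2 dx = 121·2π.
So (1/(2π)) ∫_{-π}^{π} (x - 11)^2 dx = 1π^2/3 + 121 = π^2/3 + 121.
Parseval ⇒ Σ |c_n|^2 = π^2/3 + 121.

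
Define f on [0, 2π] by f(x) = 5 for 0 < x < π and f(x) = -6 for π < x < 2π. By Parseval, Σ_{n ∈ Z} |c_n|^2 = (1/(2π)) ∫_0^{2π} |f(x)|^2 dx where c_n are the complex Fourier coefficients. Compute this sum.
Σ |c_n|^2 = 61/2

Parseval equates the L^2 energy of f (normalised by 1/(2π)) with the ℓ^2 sum of its Fourier coefficients: (1/(2π)) ∫_0^{2π} |f|^2 = Σ |c_n|^2.
Compute the left side: (1/(2π)) [∫_0^π 5^2 dx + ∫_π^{2π} (-6)^2 dx] = (1/(2π)) · (25π + 36π) = (25 + 36)/2 = 61/2.
So Σ_{n ∈ Z} |c_n|^2 = 61/2.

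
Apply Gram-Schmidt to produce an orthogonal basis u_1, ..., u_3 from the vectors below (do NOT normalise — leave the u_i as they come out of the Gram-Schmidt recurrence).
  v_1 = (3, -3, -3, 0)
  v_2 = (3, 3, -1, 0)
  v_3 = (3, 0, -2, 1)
Orthogonal basis:
  u_1 = (3, -3, -3, 0)
  u_2 = (8/3, 10/3, -2/3, 0)
  u_3 = (0, 0, 0, 1)

Apply the Gram-Schmidt recurrence
  u_1 = v_1
  u_i = v_i − Σ_{j<i} ((v_i · u_j) / (u_j · u_j)) · u_j.

Step by step this gives:
  u_1 = (3, -3, -3, 0)
  u_2 = (8/3, 10/3, -2/3, 0)
  u_3 = (0, 0, 0, 1)

Orthogonality check:
  u_2 · u_1 = 0 (should be 0)
  u_3 · u_1 = 0 (should be 0)
  u_3 · u_2 = 0 (should be 0)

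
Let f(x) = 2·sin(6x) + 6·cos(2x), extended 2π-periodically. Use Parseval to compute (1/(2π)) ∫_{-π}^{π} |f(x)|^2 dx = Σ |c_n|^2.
Σ |c_n|^2 = 20

Expand |f|^2 and use orthogonality of {sin(nx), cos(mx)} on [-π, π]:
  ∫_{-π}^{π} sin(nx)^2 dx = π, ∫ cos(mx)^2 dx = π, and cross terms integrate to 0.
So ∫_{-π}^{π} f(x)^2 dx = 2^2 · π + 6^2 · π = (4 + 36)π.
Divide by 2π: (4 + 36)/2 = 20.
By Parseval, this equals Σ |c_n|^2.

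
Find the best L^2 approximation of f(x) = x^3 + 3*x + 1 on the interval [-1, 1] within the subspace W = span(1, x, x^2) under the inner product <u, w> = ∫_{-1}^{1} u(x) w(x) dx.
g(x) = 18*x/5 + 1

The best approximation g ∈ W is the orthogonal projection of f onto W. Writing g = a_0 + a_1 x + a_2 x^2, the coefficients solve the normal equations G · a = b where
  G_{ij} = <φ_i, φ_j> and b_i = <f, φ_i>, with φ_0 = 1, φ_1 = x, φ_2 = x^2.
G =
  [2, 0, 2/3]
  [0, 2/3, 0]
  [2/3, 0, 2/5],
b = (2, 12/5, 2/3).
Solving gives a_0 = 1, a_1 = 18/5, a_2 = 0, so
  g(x) = 18*x/5 + 1.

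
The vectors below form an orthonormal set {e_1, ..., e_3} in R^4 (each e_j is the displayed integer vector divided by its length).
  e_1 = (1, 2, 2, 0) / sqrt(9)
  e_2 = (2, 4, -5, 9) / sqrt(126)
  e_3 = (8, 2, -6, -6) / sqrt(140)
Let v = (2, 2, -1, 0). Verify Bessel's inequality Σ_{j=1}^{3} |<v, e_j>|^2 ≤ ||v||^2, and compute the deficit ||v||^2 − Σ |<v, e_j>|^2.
Σ |<v, e_j>|^2 = 89/10; ||v||^2 = 9; deficit = 1/10

Write each e_j = u_j / sqrt(<u_j, u_j>) where u_j is the displayed integer vector. Then <v, e_j> = <v, u_j> / sqrt(<u_j, u_j>), so |<v, e_j>|^2 = <v, u_j>^2 / <u_j, u_j>.
Coefficients: <v, e_1> = 4/sqrt(9), <v, e_2> = 17/sqrt(126), <v, e_3> = 26/sqrt(140).
Square and sum: Σ |<v, e_j>|^2 = 89/10.
Compute ||v||^2 = v·v = 9.
Deficit = 9 − 89/10 = 1/10 ≥ 0, confirming Bessel's inequality. (The deficit equals ||v − Σ <v,e_j> e_j||^2, the squared distance from v to span{e_j}.)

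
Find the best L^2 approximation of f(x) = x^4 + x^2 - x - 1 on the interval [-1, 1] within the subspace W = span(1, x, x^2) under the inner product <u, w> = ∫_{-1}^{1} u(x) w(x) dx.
g(x) = 13*x^2/7 - x - 38/35

The best approximation g ∈ W is the orthogonal projection of f onto W. Writing g = a_0 + a_1 x + a_2 x^2, the coefficients solve the normal equations G · a = b where
  G_{ij} = <φ_i, φ_j> and b_i = <f, φ_i>, with φ_0 = 1, φ_1 = x, φ_2 = x^2.
G =
  [2, 0, 2/3]
  [0, 2/3, 0]
  [2/3, 0, 2/5],
b = (-14/15, -2/3, 2/105).
Solving gives a_0 = -38/35, a_1 = -1, a_2 = 13/7, so
  g(x) = 13*x^2/7 - x - 38/35.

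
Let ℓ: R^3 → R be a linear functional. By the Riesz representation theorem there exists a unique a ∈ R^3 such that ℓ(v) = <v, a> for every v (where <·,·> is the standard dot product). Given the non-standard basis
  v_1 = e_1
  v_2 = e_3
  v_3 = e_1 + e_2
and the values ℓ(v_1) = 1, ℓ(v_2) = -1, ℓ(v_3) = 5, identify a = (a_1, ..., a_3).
a = (1, 4, -1)

Write a = (a_1, ..., a_3) in the standard basis. For each basis vector v_i, ℓ(v_i) = <v_i, a> is a linear equation in the a_j's. Collect the n equations into a matrix system V a = ℓ, where row i of V is v_i (expressed in the standard basis). Since V is invertible (lower-triangular with 1s on the diagonal, up to permutation), solve by back-substitution:
  V =
[[1, 0, 0],
 [0, 0, 1],
 [1, 1, 0]]
  V a = (1, -1, 5)
Solving gives a = (1, 4, -1).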